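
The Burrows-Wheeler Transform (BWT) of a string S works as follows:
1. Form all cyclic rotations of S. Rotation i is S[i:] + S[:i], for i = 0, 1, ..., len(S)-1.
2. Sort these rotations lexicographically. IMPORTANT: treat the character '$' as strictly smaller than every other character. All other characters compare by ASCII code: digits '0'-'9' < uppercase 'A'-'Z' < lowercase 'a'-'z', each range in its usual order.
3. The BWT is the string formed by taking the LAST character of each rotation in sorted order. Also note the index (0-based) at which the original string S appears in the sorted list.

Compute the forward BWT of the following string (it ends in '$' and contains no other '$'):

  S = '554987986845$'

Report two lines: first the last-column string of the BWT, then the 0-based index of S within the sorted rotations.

Answer: 58545$8869974
5

Derivation:
All 13 rotations (rotation i = S[i:]+S[:i]):
  rot[0] = 554987986845$
  rot[1] = 54987986845$5
  rot[2] = 4987986845$55
  rot[3] = 987986845$554
  rot[4] = 87986845$5549
  rot[5] = 7986845$55498
  rot[6] = 986845$554987
  rot[7] = 86845$5549879
  rot[8] = 6845$55498798
  rot[9] = 845$554987986
  rot[10] = 45$5549879868
  rot[11] = 5$55498798684
  rot[12] = $554987986845
Sorted (with $ < everything):
  sorted[0] = $554987986845  (last char: '5')
  sorted[1] = 45$5549879868  (last char: '8')
  sorted[2] = 4987986845$55  (last char: '5')
  sorted[3] = 5$55498798684  (last char: '4')
  sorted[4] = 54987986845$5  (last char: '5')
  sorted[5] = 554987986845$  (last char: '$')
  sorted[6] = 6845$55498798  (last char: '8')
  sorted[7] = 7986845$55498  (last char: '8')
  sorted[8] = 845$554987986  (last char: '6')
  sorted[9] = 86845$5549879  (last char: '9')
  sorted[10] = 87986845$5549  (last char: '9')
  sorted[11] = 986845$554987  (last char: '7')
  sorted[12] = 987986845$554  (last char: '4')
Last column: 58545$8869974
Original string S is at sorted index 5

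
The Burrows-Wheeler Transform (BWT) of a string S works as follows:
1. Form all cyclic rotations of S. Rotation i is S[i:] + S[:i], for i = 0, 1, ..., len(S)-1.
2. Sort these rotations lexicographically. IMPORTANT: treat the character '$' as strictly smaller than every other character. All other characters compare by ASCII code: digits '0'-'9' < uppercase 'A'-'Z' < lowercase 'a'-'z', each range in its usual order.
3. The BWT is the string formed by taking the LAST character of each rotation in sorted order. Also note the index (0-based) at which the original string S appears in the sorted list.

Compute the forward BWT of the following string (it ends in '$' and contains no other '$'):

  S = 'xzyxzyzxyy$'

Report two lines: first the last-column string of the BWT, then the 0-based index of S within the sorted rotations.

Answer: yz$yyzxzyxx
2

Derivation:
All 11 rotations (rotation i = S[i:]+S[:i]):
  rot[0] = xzyxzyzxyy$
  rot[1] = zyxzyzxyy$x
  rot[2] = yxzyzxyy$xz
  rot[3] = xzyzxyy$xzy
  rot[4] = zyzxyy$xzyx
  rot[5] = yzxyy$xzyxz
  rot[6] = zxyy$xzyxzy
  rot[7] = xyy$xzyxzyz
  rot[8] = yy$xzyxzyzx
  rot[9] = y$xzyxzyzxy
  rot[10] = $xzyxzyzxyy
Sorted (with $ < everything):
  sorted[0] = $xzyxzyzxyy  (last char: 'y')
  sorted[1] = xyy$xzyxzyz  (last char: 'z')
  sorted[2] = xzyxzyzxyy$  (last char: '$')
  sorted[3] = xzyzxyy$xzy  (last char: 'y')
  sorted[4] = y$xzyxzyzxy  (last char: 'y')
  sorted[5] = yxzyzxyy$xz  (last char: 'z')
  sorted[6] = yy$xzyxzyzx  (last char: 'x')
  sorted[7] = yzxyy$xzyxz  (last char: 'z')
  sorted[8] = zxyy$xzyxzy  (last char: 'y')
  sorted[9] = zyxzyzxyy$x  (last char: 'x')
  sorted[10] = zyzxyy$xzyx  (last char: 'x')
Last column: yz$yyzxzyxx
Original string S is at sorted index 2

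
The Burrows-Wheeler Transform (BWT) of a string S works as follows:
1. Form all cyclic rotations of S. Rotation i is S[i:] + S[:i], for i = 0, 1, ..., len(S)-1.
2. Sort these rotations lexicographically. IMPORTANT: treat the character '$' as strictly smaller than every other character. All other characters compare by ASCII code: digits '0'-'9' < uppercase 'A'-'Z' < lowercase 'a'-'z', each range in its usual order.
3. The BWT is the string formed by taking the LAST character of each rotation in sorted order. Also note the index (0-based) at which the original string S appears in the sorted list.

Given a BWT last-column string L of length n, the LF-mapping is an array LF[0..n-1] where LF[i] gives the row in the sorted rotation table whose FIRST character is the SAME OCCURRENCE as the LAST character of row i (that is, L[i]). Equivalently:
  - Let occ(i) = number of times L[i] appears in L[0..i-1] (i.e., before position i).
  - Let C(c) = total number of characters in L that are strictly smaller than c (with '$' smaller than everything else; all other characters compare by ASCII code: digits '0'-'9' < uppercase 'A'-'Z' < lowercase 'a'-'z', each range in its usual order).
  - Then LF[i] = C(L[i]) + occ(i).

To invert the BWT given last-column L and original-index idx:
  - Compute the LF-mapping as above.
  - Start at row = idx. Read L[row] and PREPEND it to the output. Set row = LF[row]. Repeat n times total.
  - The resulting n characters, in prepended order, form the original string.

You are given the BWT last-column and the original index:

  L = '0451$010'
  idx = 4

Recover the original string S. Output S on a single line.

LF mapping: 1 6 7 4 0 2 5 3
Walk LF starting at row 4, prepending L[row]:
  step 1: row=4, L[4]='$', prepend. Next row=LF[4]=0
  step 2: row=0, L[0]='0', prepend. Next row=LF[0]=1
  step 3: row=1, L[1]='4', prepend. Next row=LF[1]=6
  step 4: row=6, L[6]='1', prepend. Next row=LF[6]=5
  step 5: row=5, L[5]='0', prepend. Next row=LF[5]=2
  step 6: row=2, L[2]='5', prepend. Next row=LF[2]=7
  step 7: row=7, L[7]='0', prepend. Next row=LF[7]=3
  step 8: row=3, L[3]='1', prepend. Next row=LF[3]=4
Reversed output: 1050140$

Answer: 1050140$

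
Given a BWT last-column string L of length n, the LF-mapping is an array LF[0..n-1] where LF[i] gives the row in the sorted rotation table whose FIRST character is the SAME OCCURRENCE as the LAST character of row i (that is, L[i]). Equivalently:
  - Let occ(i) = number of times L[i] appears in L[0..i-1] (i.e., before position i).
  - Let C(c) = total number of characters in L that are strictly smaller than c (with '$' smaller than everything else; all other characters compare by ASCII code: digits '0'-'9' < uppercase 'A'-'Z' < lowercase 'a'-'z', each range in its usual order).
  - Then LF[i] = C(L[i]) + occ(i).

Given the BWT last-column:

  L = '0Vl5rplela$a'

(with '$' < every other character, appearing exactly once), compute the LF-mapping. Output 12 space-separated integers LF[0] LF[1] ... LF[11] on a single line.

Answer: 1 3 7 2 11 10 8 6 9 4 0 5

Derivation:
Char counts: '$':1, '0':1, '5':1, 'V':1, 'a':2, 'e':1, 'l':3, 'p':1, 'r':1
C (first-col start): C('$')=0, C('0')=1, C('5')=2, C('V')=3, C('a')=4, C('e')=6, C('l')=7, C('p')=10, C('r')=11
L[0]='0': occ=0, LF[0]=C('0')+0=1+0=1
L[1]='V': occ=0, LF[1]=C('V')+0=3+0=3
L[2]='l': occ=0, LF[2]=C('l')+0=7+0=7
L[3]='5': occ=0, LF[3]=C('5')+0=2+0=2
L[4]='r': occ=0, LF[4]=C('r')+0=11+0=11
L[5]='p': occ=0, LF[5]=C('p')+0=10+0=10
L[6]='l': occ=1, LF[6]=C('l')+1=7+1=8
L[7]='e': occ=0, LF[7]=C('e')+0=6+0=6
L[8]='l': occ=2, LF[8]=C('l')+2=7+2=9
L[9]='a': occ=0, LF[9]=C('a')+0=4+0=4
L[10]='$': occ=0, LF[10]=C('$')+0=0+0=0
L[11]='a': occ=1, LF[11]=C('a')+1=4+1=5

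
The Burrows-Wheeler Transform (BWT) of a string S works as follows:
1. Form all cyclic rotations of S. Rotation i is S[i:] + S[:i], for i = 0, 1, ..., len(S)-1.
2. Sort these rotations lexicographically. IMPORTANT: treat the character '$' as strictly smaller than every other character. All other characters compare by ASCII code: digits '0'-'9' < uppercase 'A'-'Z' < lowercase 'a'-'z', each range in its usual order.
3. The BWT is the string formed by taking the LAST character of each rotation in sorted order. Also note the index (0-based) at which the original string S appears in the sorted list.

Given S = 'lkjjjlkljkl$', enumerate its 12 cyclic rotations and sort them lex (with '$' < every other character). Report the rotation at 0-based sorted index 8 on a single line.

Answer: l$lkjjjlkljk

Derivation:
All 12 rotations (rotation i = S[i:]+S[:i]):
  rot[0] = lkjjjlkljkl$
  rot[1] = kjjjlkljkl$l
  rot[2] = jjjlkljkl$lk
  rot[3] = jjlkljkl$lkj
  rot[4] = jlkljkl$lkjj
  rot[5] = lkljkl$lkjjj
  rot[6] = kljkl$lkjjjl
  rot[7] = ljkl$lkjjjlk
  rot[8] = jkl$lkjjjlkl
  rot[9] = kl$lkjjjlklj
  rot[10] = l$lkjjjlkljk
  rot[11] = $lkjjjlkljkl
Sorted (with $ < everything):
  sorted[0] = $lkjjjlkljkl
  sorted[1] = jjjlkljkl$lk
  sorted[2] = jjlkljkl$lkj
  sorted[3] = jkl$lkjjjlkl
  sorted[4] = jlkljkl$lkjj
  sorted[5] = kjjjlkljkl$l
  sorted[6] = kl$lkjjjlklj
  sorted[7] = kljkl$lkjjjl
  sorted[8] = l$lkjjjlkljk
  sorted[9] = ljkl$lkjjjlk
  sorted[10] = lkjjjlkljkl$
  sorted[11] = lkljkl$lkjjj
sorted[8] = l$lkjjjlkljk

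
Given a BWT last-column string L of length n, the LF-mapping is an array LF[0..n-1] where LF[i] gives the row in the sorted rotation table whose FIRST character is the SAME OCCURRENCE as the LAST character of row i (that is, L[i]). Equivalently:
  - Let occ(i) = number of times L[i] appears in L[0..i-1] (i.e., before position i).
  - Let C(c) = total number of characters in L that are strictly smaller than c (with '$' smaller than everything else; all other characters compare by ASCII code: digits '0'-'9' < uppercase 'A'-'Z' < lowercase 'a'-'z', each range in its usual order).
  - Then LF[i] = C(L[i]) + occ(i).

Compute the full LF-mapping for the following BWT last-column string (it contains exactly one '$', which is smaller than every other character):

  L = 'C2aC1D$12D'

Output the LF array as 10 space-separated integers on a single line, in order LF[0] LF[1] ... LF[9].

Answer: 5 3 9 6 1 7 0 2 4 8

Derivation:
Char counts: '$':1, '1':2, '2':2, 'C':2, 'D':2, 'a':1
C (first-col start): C('$')=0, C('1')=1, C('2')=3, C('C')=5, C('D')=7, C('a')=9
L[0]='C': occ=0, LF[0]=C('C')+0=5+0=5
L[1]='2': occ=0, LF[1]=C('2')+0=3+0=3
L[2]='a': occ=0, LF[2]=C('a')+0=9+0=9
L[3]='C': occ=1, LF[3]=C('C')+1=5+1=6
L[4]='1': occ=0, LF[4]=C('1')+0=1+0=1
L[5]='D': occ=0, LF[5]=C('D')+0=7+0=7
L[6]='$': occ=0, LF[6]=C('$')+0=0+0=0
L[7]='1': occ=1, LF[7]=C('1')+1=1+1=2
L[8]='2': occ=1, LF[8]=C('2')+1=3+1=4
L[9]='D': occ=1, LF[9]=C('D')+1=7+1=8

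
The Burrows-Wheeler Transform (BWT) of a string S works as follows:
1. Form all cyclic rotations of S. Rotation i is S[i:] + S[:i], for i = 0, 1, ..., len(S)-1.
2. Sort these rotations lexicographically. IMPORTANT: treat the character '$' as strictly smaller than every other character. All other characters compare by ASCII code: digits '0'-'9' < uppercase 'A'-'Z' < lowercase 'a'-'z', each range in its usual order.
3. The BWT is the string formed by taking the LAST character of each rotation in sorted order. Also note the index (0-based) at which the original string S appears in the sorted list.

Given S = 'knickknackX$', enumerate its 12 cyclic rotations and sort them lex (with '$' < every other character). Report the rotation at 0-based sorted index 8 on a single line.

Answer: knackX$knick

Derivation:
All 12 rotations (rotation i = S[i:]+S[:i]):
  rot[0] = knickknackX$
  rot[1] = nickknackX$k
  rot[2] = ickknackX$kn
  rot[3] = ckknackX$kni
  rot[4] = kknackX$knic
  rot[5] = knackX$knick
  rot[6] = nackX$knickk
  rot[7] = ackX$knickkn
  rot[8] = ckX$knickkna
  rot[9] = kX$knickknac
  rot[10] = X$knickknack
  rot[11] = $knickknackX
Sorted (with $ < everything):
  sorted[0] = $knickknackX
  sorted[1] = X$knickknack
  sorted[2] = ackX$knickkn
  sorted[3] = ckX$knickkna
  sorted[4] = ckknackX$kni
  sorted[5] = ickknackX$kn
  sorted[6] = kX$knickknac
  sorted[7] = kknackX$knic
  sorted[8] = knackX$knick
  sorted[9] = knickknackX$
  sorted[10] = nackX$knickk
  sorted[11] = nickknackX$k
sorted[8] = knackX$knick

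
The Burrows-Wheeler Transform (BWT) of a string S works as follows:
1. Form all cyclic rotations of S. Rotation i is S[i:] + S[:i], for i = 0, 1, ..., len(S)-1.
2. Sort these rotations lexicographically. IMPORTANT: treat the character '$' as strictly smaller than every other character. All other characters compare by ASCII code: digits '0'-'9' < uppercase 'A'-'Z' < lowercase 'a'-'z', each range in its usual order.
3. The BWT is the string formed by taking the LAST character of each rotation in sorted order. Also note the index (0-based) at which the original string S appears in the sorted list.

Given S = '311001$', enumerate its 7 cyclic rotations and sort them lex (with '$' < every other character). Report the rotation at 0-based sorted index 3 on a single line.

Answer: 1$31100

Derivation:
All 7 rotations (rotation i = S[i:]+S[:i]):
  rot[0] = 311001$
  rot[1] = 11001$3
  rot[2] = 1001$31
  rot[3] = 001$311
  rot[4] = 01$3110
  rot[5] = 1$31100
  rot[6] = $311001
Sorted (with $ < everything):
  sorted[0] = $311001
  sorted[1] = 001$311
  sorted[2] = 01$3110
  sorted[3] = 1$31100
  sorted[4] = 1001$31
  sorted[5] = 11001$3
  sorted[6] = 311001$
sorted[3] = 1$31100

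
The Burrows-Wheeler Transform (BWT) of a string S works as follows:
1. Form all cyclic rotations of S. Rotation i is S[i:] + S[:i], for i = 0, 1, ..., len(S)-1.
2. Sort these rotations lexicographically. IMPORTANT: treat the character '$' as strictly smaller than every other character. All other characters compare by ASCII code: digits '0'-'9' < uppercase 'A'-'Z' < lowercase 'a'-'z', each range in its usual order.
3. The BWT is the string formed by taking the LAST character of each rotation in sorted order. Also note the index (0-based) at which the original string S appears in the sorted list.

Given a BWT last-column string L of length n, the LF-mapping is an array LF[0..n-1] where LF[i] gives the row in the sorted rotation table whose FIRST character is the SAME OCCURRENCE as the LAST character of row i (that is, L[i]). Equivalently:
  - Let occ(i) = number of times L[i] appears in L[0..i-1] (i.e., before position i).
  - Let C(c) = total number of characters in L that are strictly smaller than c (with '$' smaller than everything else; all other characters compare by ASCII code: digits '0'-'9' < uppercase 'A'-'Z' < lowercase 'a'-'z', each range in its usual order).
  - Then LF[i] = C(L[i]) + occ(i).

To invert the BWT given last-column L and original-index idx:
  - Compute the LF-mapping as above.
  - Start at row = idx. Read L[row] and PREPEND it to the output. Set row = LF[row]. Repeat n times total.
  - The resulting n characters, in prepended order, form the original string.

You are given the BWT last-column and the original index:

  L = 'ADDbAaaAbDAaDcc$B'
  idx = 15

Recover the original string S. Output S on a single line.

Answer: cbADAAaBcbDDaaDA$

Derivation:
LF mapping: 1 6 7 13 2 10 11 3 14 8 4 12 9 15 16 0 5
Walk LF starting at row 15, prepending L[row]:
  step 1: row=15, L[15]='$', prepend. Next row=LF[15]=0
  step 2: row=0, L[0]='A', prepend. Next row=LF[0]=1
  step 3: row=1, L[1]='D', prepend. Next row=LF[1]=6
  step 4: row=6, L[6]='a', prepend. Next row=LF[6]=11
  step 5: row=11, L[11]='a', prepend. Next row=LF[11]=12
  step 6: row=12, L[12]='D', prepend. Next row=LF[12]=9
  step 7: row=9, L[9]='D', prepend. Next row=LF[9]=8
  step 8: row=8, L[8]='b', prepend. Next row=LF[8]=14
  step 9: row=14, L[14]='c', prepend. Next row=LF[14]=16
  step 10: row=16, L[16]='B', prepend. Next row=LF[16]=5
  step 11: row=5, L[5]='a', prepend. Next row=LF[5]=10
  step 12: row=10, L[10]='A', prepend. Next row=LF[10]=4
  step 13: row=4, L[4]='A', prepend. Next row=LF[4]=2
  step 14: row=2, L[2]='D', prepend. Next row=LF[2]=7
  step 15: row=7, L[7]='A', prepend. Next row=LF[7]=3
  step 16: row=3, L[3]='b', prepend. Next row=LF[3]=13
  step 17: row=13, L[13]='c', prepend. Next row=LF[13]=15
Reversed output: cbADAAaBcbDDaaDA$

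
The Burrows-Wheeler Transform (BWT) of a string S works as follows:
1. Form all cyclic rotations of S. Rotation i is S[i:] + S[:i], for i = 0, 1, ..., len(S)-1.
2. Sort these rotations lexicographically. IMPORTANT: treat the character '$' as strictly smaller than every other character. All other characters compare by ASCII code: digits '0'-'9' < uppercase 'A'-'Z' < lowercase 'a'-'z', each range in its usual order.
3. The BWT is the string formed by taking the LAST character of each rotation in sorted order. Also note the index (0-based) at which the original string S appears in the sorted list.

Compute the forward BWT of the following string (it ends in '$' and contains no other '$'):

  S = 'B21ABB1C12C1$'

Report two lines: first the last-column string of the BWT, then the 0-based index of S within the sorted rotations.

Answer: 1CC2BB11B$A21
9

Derivation:
All 13 rotations (rotation i = S[i:]+S[:i]):
  rot[0] = B21ABB1C12C1$
  rot[1] = 21ABB1C12C1$B
  rot[2] = 1ABB1C12C1$B2
  rot[3] = ABB1C12C1$B21
  rot[4] = BB1C12C1$B21A
  rot[5] = B1C12C1$B21AB
  rot[6] = 1C12C1$B21ABB
  rot[7] = C12C1$B21ABB1
  rot[8] = 12C1$B21ABB1C
  rot[9] = 2C1$B21ABB1C1
  rot[10] = C1$B21ABB1C12
  rot[11] = 1$B21ABB1C12C
  rot[12] = $B21ABB1C12C1
Sorted (with $ < everything):
  sorted[0] = $B21ABB1C12C1  (last char: '1')
  sorted[1] = 1$B21ABB1C12C  (last char: 'C')
  sorted[2] = 12C1$B21ABB1C  (last char: 'C')
  sorted[3] = 1ABB1C12C1$B2  (last char: '2')
  sorted[4] = 1C12C1$B21ABB  (last char: 'B')
  sorted[5] = 21ABB1C12C1$B  (last char: 'B')
  sorted[6] = 2C1$B21ABB1C1  (last char: '1')
  sorted[7] = ABB1C12C1$B21  (last char: '1')
  sorted[8] = B1C12C1$B21AB  (last char: 'B')
  sorted[9] = B21ABB1C12C1$  (last char: '$')
  sorted[10] = BB1C12C1$B21A  (last char: 'A')
  sorted[11] = C1$B21ABB1C12  (last char: '2')
  sorted[12] = C12C1$B21ABB1  (last char: '1')
Last column: 1CC2BB11B$A21
Original string S is at sorted index 9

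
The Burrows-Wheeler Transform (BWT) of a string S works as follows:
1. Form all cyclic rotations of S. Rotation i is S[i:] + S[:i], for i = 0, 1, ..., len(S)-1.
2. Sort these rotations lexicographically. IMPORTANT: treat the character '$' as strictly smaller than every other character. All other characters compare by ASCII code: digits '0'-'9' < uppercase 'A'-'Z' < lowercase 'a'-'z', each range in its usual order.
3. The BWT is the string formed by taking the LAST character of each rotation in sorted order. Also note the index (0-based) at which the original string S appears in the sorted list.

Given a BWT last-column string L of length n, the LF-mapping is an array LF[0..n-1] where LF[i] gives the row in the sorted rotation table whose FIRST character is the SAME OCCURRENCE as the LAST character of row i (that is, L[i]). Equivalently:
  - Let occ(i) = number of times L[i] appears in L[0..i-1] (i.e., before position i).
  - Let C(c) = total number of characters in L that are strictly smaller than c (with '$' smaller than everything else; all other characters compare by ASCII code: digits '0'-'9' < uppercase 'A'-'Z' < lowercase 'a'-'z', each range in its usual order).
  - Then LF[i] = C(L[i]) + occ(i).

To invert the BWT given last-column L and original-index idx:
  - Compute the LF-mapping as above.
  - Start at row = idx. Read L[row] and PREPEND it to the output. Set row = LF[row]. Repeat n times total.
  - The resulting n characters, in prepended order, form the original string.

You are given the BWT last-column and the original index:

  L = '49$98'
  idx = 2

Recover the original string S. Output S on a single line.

Answer: 8994$

Derivation:
LF mapping: 1 3 0 4 2
Walk LF starting at row 2, prepending L[row]:
  step 1: row=2, L[2]='$', prepend. Next row=LF[2]=0
  step 2: row=0, L[0]='4', prepend. Next row=LF[0]=1
  step 3: row=1, L[1]='9', prepend. Next row=LF[1]=3
  step 4: row=3, L[3]='9', prepend. Next row=LF[3]=4
  step 5: row=4, L[4]='8', prepend. Next row=LF[4]=2
Reversed output: 8994$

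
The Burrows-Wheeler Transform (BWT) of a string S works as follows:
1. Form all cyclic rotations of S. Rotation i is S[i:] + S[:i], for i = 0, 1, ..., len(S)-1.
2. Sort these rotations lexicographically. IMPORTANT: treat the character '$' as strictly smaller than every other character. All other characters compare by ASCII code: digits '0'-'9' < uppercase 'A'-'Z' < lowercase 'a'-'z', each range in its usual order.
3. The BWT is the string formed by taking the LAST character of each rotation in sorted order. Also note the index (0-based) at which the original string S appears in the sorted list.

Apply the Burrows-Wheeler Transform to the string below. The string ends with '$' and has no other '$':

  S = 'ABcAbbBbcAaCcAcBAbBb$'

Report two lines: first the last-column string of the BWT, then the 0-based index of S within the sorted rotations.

All 21 rotations (rotation i = S[i:]+S[:i]):
  rot[0] = ABcAbbBbcAaCcAcBAbBb$
  rot[1] = BcAbbBbcAaCcAcBAbBb$A
  rot[2] = cAbbBbcAaCcAcBAbBb$AB
  rot[3] = AbbBbcAaCcAcBAbBb$ABc
  rot[4] = bbBbcAaCcAcBAbBb$ABcA
  rot[5] = bBbcAaCcAcBAbBb$ABcAb
  rot[6] = BbcAaCcAcBAbBb$ABcAbb
  rot[7] = bcAaCcAcBAbBb$ABcAbbB
  rot[8] = cAaCcAcBAbBb$ABcAbbBb
  rot[9] = AaCcAcBAbBb$ABcAbbBbc
  rot[10] = aCcAcBAbBb$ABcAbbBbcA
  rot[11] = CcAcBAbBb$ABcAbbBbcAa
  rot[12] = cAcBAbBb$ABcAbbBbcAaC
  rot[13] = AcBAbBb$ABcAbbBbcAaCc
  rot[14] = cBAbBb$ABcAbbBbcAaCcA
  rot[15] = BAbBb$ABcAbbBbcAaCcAc
  rot[16] = AbBb$ABcAbbBbcAaCcAcB
  rot[17] = bBb$ABcAbbBbcAaCcAcBA
  rot[18] = Bb$ABcAbbBbcAaCcAcBAb
  rot[19] = b$ABcAbbBbcAaCcAcBAbB
  rot[20] = $ABcAbbBbcAaCcAcBAbBb
Sorted (with $ < everything):
  sorted[0] = $ABcAbbBbcAaCcAcBAbBb  (last char: 'b')
  sorted[1] = ABcAbbBbcAaCcAcBAbBb$  (last char: '$')
  sorted[2] = AaCcAcBAbBb$ABcAbbBbc  (last char: 'c')
  sorted[3] = AbBb$ABcAbbBbcAaCcAcB  (last char: 'B')
  sorted[4] = AbbBbcAaCcAcBAbBb$ABc  (last char: 'c')
  sorted[5] = AcBAbBb$ABcAbbBbcAaCc  (last char: 'c')
  sorted[6] = BAbBb$ABcAbbBbcAaCcAc  (last char: 'c')
  sorted[7] = Bb$ABcAbbBbcAaCcAcBAb  (last char: 'b')
  sorted[8] = BbcAaCcAcBAbBb$ABcAbb  (last char: 'b')
  sorted[9] = BcAbbBbcAaCcAcBAbBb$A  (last char: 'A')
  sorted[10] = CcAcBAbBb$ABcAbbBbcAa  (last char: 'a')
  sorted[11] = aCcAcBAbBb$ABcAbbBbcA  (last char: 'A')
  sorted[12] = b$ABcAbbBbcAaCcAcBAbB  (last char: 'B')
  sorted[13] = bBb$ABcAbbBbcAaCcAcBA  (last char: 'A')
  sorted[14] = bBbcAaCcAcBAbBb$ABcAb  (last char: 'b')
  sorted[15] = bbBbcAaCcAcBAbBb$ABcA  (last char: 'A')
  sorted[16] = bcAaCcAcBAbBb$ABcAbbB  (last char: 'B')
  sorted[17] = cAaCcAcBAbBb$ABcAbbBb  (last char: 'b')
  sorted[18] = cAbbBbcAaCcAcBAbBb$AB  (last char: 'B')
  sorted[19] = cAcBAbBb$ABcAbbBbcAaC  (last char: 'C')
  sorted[20] = cBAbBb$ABcAbbBbcAaCcA  (last char: 'A')
Last column: b$cBcccbbAaABAbABbBCA
Original string S is at sorted index 1

Answer: b$cBcccbbAaABAbABbBCA
1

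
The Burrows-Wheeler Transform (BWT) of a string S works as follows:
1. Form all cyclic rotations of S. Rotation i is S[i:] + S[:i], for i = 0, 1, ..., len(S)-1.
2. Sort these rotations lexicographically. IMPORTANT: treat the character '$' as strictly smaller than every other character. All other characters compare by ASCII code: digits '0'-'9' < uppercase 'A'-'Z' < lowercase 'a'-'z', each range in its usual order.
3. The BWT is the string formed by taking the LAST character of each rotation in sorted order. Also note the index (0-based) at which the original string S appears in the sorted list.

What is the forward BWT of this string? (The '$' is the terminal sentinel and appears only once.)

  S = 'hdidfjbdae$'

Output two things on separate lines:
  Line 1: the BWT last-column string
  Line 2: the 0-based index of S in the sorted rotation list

All 11 rotations (rotation i = S[i:]+S[:i]):
  rot[0] = hdidfjbdae$
  rot[1] = didfjbdae$h
  rot[2] = idfjbdae$hd
  rot[3] = dfjbdae$hdi
  rot[4] = fjbdae$hdid
  rot[5] = jbdae$hdidf
  rot[6] = bdae$hdidfj
  rot[7] = dae$hdidfjb
  rot[8] = ae$hdidfjbd
  rot[9] = e$hdidfjbda
  rot[10] = $hdidfjbdae
Sorted (with $ < everything):
  sorted[0] = $hdidfjbdae  (last char: 'e')
  sorted[1] = ae$hdidfjbd  (last char: 'd')
  sorted[2] = bdae$hdidfj  (last char: 'j')
  sorted[3] = dae$hdidfjb  (last char: 'b')
  sorted[4] = dfjbdae$hdi  (last char: 'i')
  sorted[5] = didfjbdae$h  (last char: 'h')
  sorted[6] = e$hdidfjbda  (last char: 'a')
  sorted[7] = fjbdae$hdid  (last char: 'd')
  sorted[8] = hdidfjbdae$  (last char: '$')
  sorted[9] = idfjbdae$hd  (last char: 'd')
  sorted[10] = jbdae$hdidf  (last char: 'f')
Last column: edjbihad$df
Original string S is at sorted index 8

Answer: edjbihad$df
8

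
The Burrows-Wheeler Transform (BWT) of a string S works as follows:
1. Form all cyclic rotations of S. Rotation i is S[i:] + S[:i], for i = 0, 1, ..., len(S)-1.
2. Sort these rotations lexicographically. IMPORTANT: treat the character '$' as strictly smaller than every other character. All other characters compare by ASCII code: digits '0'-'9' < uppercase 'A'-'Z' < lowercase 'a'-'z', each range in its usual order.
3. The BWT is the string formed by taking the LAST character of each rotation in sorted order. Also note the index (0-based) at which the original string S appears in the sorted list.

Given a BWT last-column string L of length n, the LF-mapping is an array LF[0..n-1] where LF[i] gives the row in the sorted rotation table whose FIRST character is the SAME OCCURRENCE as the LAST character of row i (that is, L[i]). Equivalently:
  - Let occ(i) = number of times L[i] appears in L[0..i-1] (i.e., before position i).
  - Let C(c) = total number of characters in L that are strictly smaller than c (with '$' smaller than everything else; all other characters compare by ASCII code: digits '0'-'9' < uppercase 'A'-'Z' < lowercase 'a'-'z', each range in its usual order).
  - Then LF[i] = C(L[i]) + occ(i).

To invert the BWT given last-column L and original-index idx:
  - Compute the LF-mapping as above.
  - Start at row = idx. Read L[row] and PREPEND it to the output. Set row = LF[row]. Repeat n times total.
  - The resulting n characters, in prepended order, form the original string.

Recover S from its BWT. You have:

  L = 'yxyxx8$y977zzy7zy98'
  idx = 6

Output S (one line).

Answer: 9x7x7yy9zy7x88zyzy$

Derivation:
LF mapping: 11 8 12 9 10 4 0 13 6 1 2 16 17 14 3 18 15 7 5
Walk LF starting at row 6, prepending L[row]:
  step 1: row=6, L[6]='$', prepend. Next row=LF[6]=0
  step 2: row=0, L[0]='y', prepend. Next row=LF[0]=11
  step 3: row=11, L[11]='z', prepend. Next row=LF[11]=16
  step 4: row=16, L[16]='y', prepend. Next row=LF[16]=15
  step 5: row=15, L[15]='z', prepend. Next row=LF[15]=18
  step 6: row=18, L[18]='8', prepend. Next row=LF[18]=5
  step 7: row=5, L[5]='8', prepend. Next row=LF[5]=4
  step 8: row=4, L[4]='x', prepend. Next row=LF[4]=10
  step 9: row=10, L[10]='7', prepend. Next row=LF[10]=2
  step 10: row=2, L[2]='y', prepend. Next row=LF[2]=12
  step 11: row=12, L[12]='z', prepend. Next row=LF[12]=17
  step 12: row=17, L[17]='9', prepend. Next row=LF[17]=7
  step 13: row=7, L[7]='y', prepend. Next row=LF[7]=13
  step 14: row=13, L[13]='y', prepend. Next row=LF[13]=14
  step 15: row=14, L[14]='7', prepend. Next row=LF[14]=3
  step 16: row=3, L[3]='x', prepend. Next row=LF[3]=9
  step 17: row=9, L[9]='7', prepend. Next row=LF[9]=1
  step 18: row=1, L[1]='x', prepend. Next row=LF[1]=8
  step 19: row=8, L[8]='9', prepend. Next row=LF[8]=6
Reversed output: 9x7x7yy9zy7x88zyzy$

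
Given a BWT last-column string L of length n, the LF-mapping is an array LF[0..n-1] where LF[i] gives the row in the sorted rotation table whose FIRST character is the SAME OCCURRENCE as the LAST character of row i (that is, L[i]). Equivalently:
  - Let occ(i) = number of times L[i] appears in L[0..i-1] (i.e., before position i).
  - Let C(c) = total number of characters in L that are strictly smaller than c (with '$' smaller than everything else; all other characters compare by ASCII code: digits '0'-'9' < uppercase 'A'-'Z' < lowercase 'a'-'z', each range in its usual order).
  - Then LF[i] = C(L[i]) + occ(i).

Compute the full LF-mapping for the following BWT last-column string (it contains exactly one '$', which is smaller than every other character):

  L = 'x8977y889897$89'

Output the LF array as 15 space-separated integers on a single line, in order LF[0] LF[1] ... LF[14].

Answer: 13 4 9 1 2 14 5 6 10 7 11 3 0 8 12

Derivation:
Char counts: '$':1, '7':3, '8':5, '9':4, 'x':1, 'y':1
C (first-col start): C('$')=0, C('7')=1, C('8')=4, C('9')=9, C('x')=13, C('y')=14
L[0]='x': occ=0, LF[0]=C('x')+0=13+0=13
L[1]='8': occ=0, LF[1]=C('8')+0=4+0=4
L[2]='9': occ=0, LF[2]=C('9')+0=9+0=9
L[3]='7': occ=0, LF[3]=C('7')+0=1+0=1
L[4]='7': occ=1, LF[4]=C('7')+1=1+1=2
L[5]='y': occ=0, LF[5]=C('y')+0=14+0=14
L[6]='8': occ=1, LF[6]=C('8')+1=4+1=5
L[7]='8': occ=2, LF[7]=C('8')+2=4+2=6
L[8]='9': occ=1, LF[8]=C('9')+1=9+1=10
L[9]='8': occ=3, LF[9]=C('8')+3=4+3=7
L[10]='9': occ=2, LF[10]=C('9')+2=9+2=11
L[11]='7': occ=2, LF[11]=C('7')+2=1+2=3
L[12]='$': occ=0, LF[12]=C('$')+0=0+0=0
L[13]='8': occ=4, LF[13]=C('8')+4=4+4=8
L[14]='9': occ=3, LF[14]=C('9')+3=9+3=12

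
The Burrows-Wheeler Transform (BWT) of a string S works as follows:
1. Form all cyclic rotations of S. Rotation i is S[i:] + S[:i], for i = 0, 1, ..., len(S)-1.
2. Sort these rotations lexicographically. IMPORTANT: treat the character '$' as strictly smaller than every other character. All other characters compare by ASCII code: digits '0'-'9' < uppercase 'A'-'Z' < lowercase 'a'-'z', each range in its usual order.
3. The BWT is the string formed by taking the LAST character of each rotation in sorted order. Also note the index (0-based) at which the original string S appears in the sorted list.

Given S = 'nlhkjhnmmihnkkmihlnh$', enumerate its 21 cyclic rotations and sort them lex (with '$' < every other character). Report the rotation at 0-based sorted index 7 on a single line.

All 21 rotations (rotation i = S[i:]+S[:i]):
  rot[0] = nlhkjhnmmihnkkmihlnh$
  rot[1] = lhkjhnmmihnkkmihlnh$n
  rot[2] = hkjhnmmihnkkmihlnh$nl
  rot[3] = kjhnmmihnkkmihlnh$nlh
  rot[4] = jhnmmihnkkmihlnh$nlhk
  rot[5] = hnmmihnkkmihlnh$nlhkj
  rot[6] = nmmihnkkmihlnh$nlhkjh
  rot[7] = mmihnkkmihlnh$nlhkjhn
  rot[8] = mihnkkmihlnh$nlhkjhnm
  rot[9] = ihnkkmihlnh$nlhkjhnmm
  rot[10] = hnkkmihlnh$nlhkjhnmmi
  rot[11] = nkkmihlnh$nlhkjhnmmih
  rot[12] = kkmihlnh$nlhkjhnmmihn
  rot[13] = kmihlnh$nlhkjhnmmihnk
  rot[14] = mihlnh$nlhkjhnmmihnkk
  rot[15] = ihlnh$nlhkjhnmmihnkkm
  rot[16] = hlnh$nlhkjhnmmihnkkmi
  rot[17] = lnh$nlhkjhnmmihnkkmih
  rot[18] = nh$nlhkjhnmmihnkkmihl
  rot[19] = h$nlhkjhnmmihnkkmihln
  rot[20] = $nlhkjhnmmihnkkmihlnh
Sorted (with $ < everything):
  sorted[0] = $nlhkjhnmmihnkkmihlnh
  sorted[1] = h$nlhkjhnmmihnkkmihln
  sorted[2] = hkjhnmmihnkkmihlnh$nl
  sorted[3] = hlnh$nlhkjhnmmihnkkmi
  sorted[4] = hnkkmihlnh$nlhkjhnmmi
  sorted[5] = hnmmihnkkmihlnh$nlhkj
  sorted[6] = ihlnh$nlhkjhnmmihnkkm
  sorted[7] = ihnkkmihlnh$nlhkjhnmm
  sorted[8] = jhnmmihnkkmihlnh$nlhk
  sorted[9] = kjhnmmihnkkmihlnh$nlh
  sorted[10] = kkmihlnh$nlhkjhnmmihn
  sorted[11] = kmihlnh$nlhkjhnmmihnk
  sorted[12] = lhkjhnmmihnkkmihlnh$n
  sorted[13] = lnh$nlhkjhnmmihnkkmih
  sorted[14] = mihlnh$nlhkjhnmmihnkk
  sorted[15] = mihnkkmihlnh$nlhkjhnm
  sorted[16] = mmihnkkmihlnh$nlhkjhn
  sorted[17] = nh$nlhkjhnmmihnkkmihl
  sorted[18] = nkkmihlnh$nlhkjhnmmih
  sorted[19] = nlhkjhnmmihnkkmihlnh$
  sorted[20] = nmmihnkkmihlnh$nlhkjh
sorted[7] = ihnkkmihlnh$nlhkjhnmm

Answer: ihnkkmihlnh$nlhkjhnmm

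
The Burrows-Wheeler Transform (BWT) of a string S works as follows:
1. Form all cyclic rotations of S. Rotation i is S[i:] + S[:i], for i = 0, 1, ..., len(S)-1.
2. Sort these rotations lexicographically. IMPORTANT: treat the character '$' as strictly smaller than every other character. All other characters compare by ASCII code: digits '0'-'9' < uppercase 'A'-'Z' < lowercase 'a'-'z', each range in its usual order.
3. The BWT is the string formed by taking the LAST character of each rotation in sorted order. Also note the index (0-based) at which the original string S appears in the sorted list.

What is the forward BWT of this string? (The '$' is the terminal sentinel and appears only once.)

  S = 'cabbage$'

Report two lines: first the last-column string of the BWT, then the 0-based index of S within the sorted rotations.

Answer: ecbba$ga
5

Derivation:
All 8 rotations (rotation i = S[i:]+S[:i]):
  rot[0] = cabbage$
  rot[1] = abbage$c
  rot[2] = bbage$ca
  rot[3] = bage$cab
  rot[4] = age$cabb
  rot[5] = ge$cabba
  rot[6] = e$cabbag
  rot[7] = $cabbage
Sorted (with $ < everything):
  sorted[0] = $cabbage  (last char: 'e')
  sorted[1] = abbage$c  (last char: 'c')
  sorted[2] = age$cabb  (last char: 'b')
  sorted[3] = bage$cab  (last char: 'b')
  sorted[4] = bbage$ca  (last char: 'a')
  sorted[5] = cabbage$  (last char: '$')
  sorted[6] = e$cabbag  (last char: 'g')
  sorted[7] = ge$cabba  (last char: 'a')
Last column: ecbba$ga
Original string S is at sorted index 5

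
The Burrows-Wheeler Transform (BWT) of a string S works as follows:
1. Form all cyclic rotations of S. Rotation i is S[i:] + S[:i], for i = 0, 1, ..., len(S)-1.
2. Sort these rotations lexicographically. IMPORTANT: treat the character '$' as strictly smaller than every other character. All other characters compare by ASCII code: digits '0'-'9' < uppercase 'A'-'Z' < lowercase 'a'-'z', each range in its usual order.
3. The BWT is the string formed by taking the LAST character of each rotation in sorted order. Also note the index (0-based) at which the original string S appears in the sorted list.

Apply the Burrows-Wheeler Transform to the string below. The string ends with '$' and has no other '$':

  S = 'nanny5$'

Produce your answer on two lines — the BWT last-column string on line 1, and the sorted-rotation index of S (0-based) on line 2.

Answer: 5yn$ann
3

Derivation:
All 7 rotations (rotation i = S[i:]+S[:i]):
  rot[0] = nanny5$
  rot[1] = anny5$n
  rot[2] = nny5$na
  rot[3] = ny5$nan
  rot[4] = y5$nann
  rot[5] = 5$nanny
  rot[6] = $nanny5
Sorted (with $ < everything):
  sorted[0] = $nanny5  (last char: '5')
  sorted[1] = 5$nanny  (last char: 'y')
  sorted[2] = anny5$n  (last char: 'n')
  sorted[3] = nanny5$  (last char: '$')
  sorted[4] = nny5$na  (last char: 'a')
  sorted[5] = ny5$nan  (last char: 'n')
  sorted[6] = y5$nann  (last char: 'n')
Last column: 5yn$ann
Original string S is at sorted index 3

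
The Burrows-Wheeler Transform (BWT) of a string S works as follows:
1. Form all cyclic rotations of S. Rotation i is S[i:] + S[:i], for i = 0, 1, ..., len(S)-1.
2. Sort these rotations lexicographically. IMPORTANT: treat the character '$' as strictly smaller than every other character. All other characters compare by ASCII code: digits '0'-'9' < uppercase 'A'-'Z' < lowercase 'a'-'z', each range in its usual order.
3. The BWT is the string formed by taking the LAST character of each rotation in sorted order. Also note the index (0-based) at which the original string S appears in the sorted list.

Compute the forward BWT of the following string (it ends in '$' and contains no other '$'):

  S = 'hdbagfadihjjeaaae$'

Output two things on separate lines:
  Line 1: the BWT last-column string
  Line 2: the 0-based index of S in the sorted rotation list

Answer: eeafabdhaajga$idjh
13

Derivation:
All 18 rotations (rotation i = S[i:]+S[:i]):
  rot[0] = hdbagfadihjjeaaae$
  rot[1] = dbagfadihjjeaaae$h
  rot[2] = bagfadihjjeaaae$hd
  rot[3] = agfadihjjeaaae$hdb
  rot[4] = gfadihjjeaaae$hdba
  rot[5] = fadihjjeaaae$hdbag
  rot[6] = adihjjeaaae$hdbagf
  rot[7] = dihjjeaaae$hdbagfa
  rot[8] = ihjjeaaae$hdbagfad
  rot[9] = hjjeaaae$hdbagfadi
  rot[10] = jjeaaae$hdbagfadih
  rot[11] = jeaaae$hdbagfadihj
  rot[12] = eaaae$hdbagfadihjj
  rot[13] = aaae$hdbagfadihjje
  rot[14] = aae$hdbagfadihjjea
  rot[15] = ae$hdbagfadihjjeaa
  rot[16] = e$hdbagfadihjjeaaa
  rot[17] = $hdbagfadihjjeaaae
Sorted (with $ < everything):
  sorted[0] = $hdbagfadihjjeaaae  (last char: 'e')
  sorted[1] = aaae$hdbagfadihjje  (last char: 'e')
  sorted[2] = aae$hdbagfadihjjea  (last char: 'a')
  sorted[3] = adihjjeaaae$hdbagf  (last char: 'f')
  sorted[4] = ae$hdbagfadihjjeaa  (last char: 'a')
  sorted[5] = agfadihjjeaaae$hdb  (last char: 'b')
  sorted[6] = bagfadihjjeaaae$hd  (last char: 'd')
  sorted[7] = dbagfadihjjeaaae$h  (last char: 'h')
  sorted[8] = dihjjeaaae$hdbagfa  (last char: 'a')
  sorted[9] = e$hdbagfadihjjeaaa  (last char: 'a')
  sorted[10] = eaaae$hdbagfadihjj  (last char: 'j')
  sorted[11] = fadihjjeaaae$hdbag  (last char: 'g')
  sorted[12] = gfadihjjeaaae$hdba  (last char: 'a')
  sorted[13] = hdbagfadihjjeaaae$  (last char: '$')
  sorted[14] = hjjeaaae$hdbagfadi  (last char: 'i')
  sorted[15] = ihjjeaaae$hdbagfad  (last char: 'd')
  sorted[16] = jeaaae$hdbagfadihj  (last char: 'j')
  sorted[17] = jjeaaae$hdbagfadih  (last char: 'h')
Last column: eeafabdhaajga$idjh
Original string S is at sorted index 13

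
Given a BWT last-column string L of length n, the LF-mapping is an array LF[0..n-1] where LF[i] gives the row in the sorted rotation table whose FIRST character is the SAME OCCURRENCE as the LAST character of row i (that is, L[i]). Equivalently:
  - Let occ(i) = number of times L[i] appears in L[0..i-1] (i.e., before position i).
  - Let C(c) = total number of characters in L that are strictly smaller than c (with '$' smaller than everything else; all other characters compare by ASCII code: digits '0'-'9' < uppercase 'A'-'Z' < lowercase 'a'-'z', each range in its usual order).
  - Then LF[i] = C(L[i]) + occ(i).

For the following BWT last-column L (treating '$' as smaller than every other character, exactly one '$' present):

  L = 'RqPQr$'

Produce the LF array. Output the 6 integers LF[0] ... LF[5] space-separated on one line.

Char counts: '$':1, 'P':1, 'Q':1, 'R':1, 'q':1, 'r':1
C (first-col start): C('$')=0, C('P')=1, C('Q')=2, C('R')=3, C('q')=4, C('r')=5
L[0]='R': occ=0, LF[0]=C('R')+0=3+0=3
L[1]='q': occ=0, LF[1]=C('q')+0=4+0=4
L[2]='P': occ=0, LF[2]=C('P')+0=1+0=1
L[3]='Q': occ=0, LF[3]=C('Q')+0=2+0=2
L[4]='r': occ=0, LF[4]=C('r')+0=5+0=5
L[5]='$': occ=0, LF[5]=C('$')+0=0+0=0

Answer: 3 4 1 2 5 0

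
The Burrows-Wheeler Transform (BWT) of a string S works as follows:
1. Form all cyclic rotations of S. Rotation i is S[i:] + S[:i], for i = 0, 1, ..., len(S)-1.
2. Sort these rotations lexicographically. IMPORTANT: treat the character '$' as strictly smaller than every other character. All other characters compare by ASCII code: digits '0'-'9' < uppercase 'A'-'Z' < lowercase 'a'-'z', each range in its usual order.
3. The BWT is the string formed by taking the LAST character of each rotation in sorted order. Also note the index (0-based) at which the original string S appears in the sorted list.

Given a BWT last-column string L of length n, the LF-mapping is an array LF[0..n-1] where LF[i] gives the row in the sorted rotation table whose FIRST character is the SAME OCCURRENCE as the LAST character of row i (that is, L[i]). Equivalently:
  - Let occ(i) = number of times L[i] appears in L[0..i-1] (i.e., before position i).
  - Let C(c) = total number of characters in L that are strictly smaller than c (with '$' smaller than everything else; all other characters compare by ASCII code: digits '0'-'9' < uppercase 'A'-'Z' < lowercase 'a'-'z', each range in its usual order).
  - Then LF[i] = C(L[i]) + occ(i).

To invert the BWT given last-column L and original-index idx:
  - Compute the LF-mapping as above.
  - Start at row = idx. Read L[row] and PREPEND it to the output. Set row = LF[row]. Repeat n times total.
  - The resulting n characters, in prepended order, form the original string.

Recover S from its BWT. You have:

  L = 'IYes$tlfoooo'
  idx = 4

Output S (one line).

Answer: footlooseYI$

Derivation:
LF mapping: 1 2 3 10 0 11 5 4 6 7 8 9
Walk LF starting at row 4, prepending L[row]:
  step 1: row=4, L[4]='$', prepend. Next row=LF[4]=0
  step 2: row=0, L[0]='I', prepend. Next row=LF[0]=1
  step 3: row=1, L[1]='Y', prepend. Next row=LF[1]=2
  step 4: row=2, L[2]='e', prepend. Next row=LF[2]=3
  step 5: row=3, L[3]='s', prepend. Next row=LF[3]=10
  step 6: row=10, L[10]='o', prepend. Next row=LF[10]=8
  step 7: row=8, L[8]='o', prepend. Next row=LF[8]=6
  step 8: row=6, L[6]='l', prepend. Next row=LF[6]=5
  step 9: row=5, L[5]='t', prepend. Next row=LF[5]=11
  step 10: row=11, L[11]='o', prepend. Next row=LF[11]=9
  step 11: row=9, L[9]='o', prepend. Next row=LF[9]=7
  step 12: row=7, L[7]='f', prepend. Next row=LF[7]=4
Reversed output: footlooseYI$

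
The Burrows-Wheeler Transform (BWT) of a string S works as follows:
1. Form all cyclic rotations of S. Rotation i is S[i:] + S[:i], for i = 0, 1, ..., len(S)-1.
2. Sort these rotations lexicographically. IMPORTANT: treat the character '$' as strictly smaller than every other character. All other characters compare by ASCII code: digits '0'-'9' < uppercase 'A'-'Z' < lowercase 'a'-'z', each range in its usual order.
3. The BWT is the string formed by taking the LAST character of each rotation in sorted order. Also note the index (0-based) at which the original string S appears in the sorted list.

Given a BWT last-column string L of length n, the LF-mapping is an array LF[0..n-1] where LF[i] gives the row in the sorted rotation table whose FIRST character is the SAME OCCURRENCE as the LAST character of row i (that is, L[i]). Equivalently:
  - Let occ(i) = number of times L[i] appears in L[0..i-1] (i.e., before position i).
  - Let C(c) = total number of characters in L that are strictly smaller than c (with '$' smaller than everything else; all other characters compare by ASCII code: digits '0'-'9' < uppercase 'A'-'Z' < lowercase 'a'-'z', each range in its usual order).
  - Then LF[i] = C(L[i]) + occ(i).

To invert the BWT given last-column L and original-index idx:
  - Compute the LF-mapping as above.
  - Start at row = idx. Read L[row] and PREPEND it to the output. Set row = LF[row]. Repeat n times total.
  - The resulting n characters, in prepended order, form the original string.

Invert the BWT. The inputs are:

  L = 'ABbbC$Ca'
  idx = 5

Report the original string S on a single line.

LF mapping: 1 2 6 7 3 0 4 5
Walk LF starting at row 5, prepending L[row]:
  step 1: row=5, L[5]='$', prepend. Next row=LF[5]=0
  step 2: row=0, L[0]='A', prepend. Next row=LF[0]=1
  step 3: row=1, L[1]='B', prepend. Next row=LF[1]=2
  step 4: row=2, L[2]='b', prepend. Next row=LF[2]=6
  step 5: row=6, L[6]='C', prepend. Next row=LF[6]=4
  step 6: row=4, L[4]='C', prepend. Next row=LF[4]=3
  step 7: row=3, L[3]='b', prepend. Next row=LF[3]=7
  step 8: row=7, L[7]='a', prepend. Next row=LF[7]=5
Reversed output: abCCbBA$

Answer: abCCbBA$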